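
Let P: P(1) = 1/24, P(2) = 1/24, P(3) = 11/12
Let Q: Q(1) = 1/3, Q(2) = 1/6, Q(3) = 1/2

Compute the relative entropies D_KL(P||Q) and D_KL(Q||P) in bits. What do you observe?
D_KL(P||Q) = 0.5933 bits, D_KL(Q||P) = 0.8961 bits. The two directions give different values (D_KL(Q||P) exceeds D_KL(P||Q) by 0.3028 bits): KL divergence is asymmetric.

D_KL(P||Q) = Σ P(x) log₂(P(x)/Q(x))

Computing term by term:
  P(1)·log₂(P(1)/Q(1)) = (1/24)·log₂((1/24)/(1/3)) = -0.12500
  P(2)·log₂(P(2)/Q(2)) = (1/24)·log₂((1/24)/(1/6)) = -0.08333
  P(3)·log₂(P(3)/Q(3)) = (11/12)·log₂((11/12)/(1/2)) = 0.80160

D_KL(P||Q) = -0.12500 - 0.08333 + 0.80160 = 0.59327 ≈ 0.5933 bits

D_KL(Q||P) = Σ Q(x) log₂(Q(x)/P(x))

Computing term by term:
  Q(1)·log₂(Q(1)/P(1)) = (1/3)·log₂((1/3)/(1/24)) = 1.00000
  Q(2)·log₂(Q(2)/P(2)) = (1/6)·log₂((1/6)/(1/24)) = 0.33333
  Q(3)·log₂(Q(3)/P(3)) = (1/2)·log₂((1/2)/(11/12)) = -0.43723

D_KL(Q||P) = 1.00000 + 0.33333 - 0.43723 = 0.89610 ≈ 0.8961 bits

These are NOT equal (difference: 0.3028 bits). KL divergence is asymmetric: D_KL(P||Q) ≠ D_KL(Q||P) in general.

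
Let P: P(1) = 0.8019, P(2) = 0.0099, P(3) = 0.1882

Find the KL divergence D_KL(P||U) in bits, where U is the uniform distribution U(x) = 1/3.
0.8101 bits

U(i) = 1/3 for all i

D_KL(P||U) = Σ P(x) log₂(P(x) / (1/3))
           = Σ P(x) log₂(P(x)) + log₂(3)
           = log₂(3) - H(P)

H(P) = -Σ P(x) log₂(P(x)):
  -P(1)·log₂(P(1)) = -(0.8019)·log₂(0.8019) = 0.25541
  -P(2)·log₂(P(2)) = -(0.0099)·log₂(0.0099) = 0.06592
  -P(3)·log₂(P(3)) = -(0.1882)·log₂(0.1882) = 0.45350
H(P) = 0.25541 + 0.06592 + 0.45350 = 0.77483 bits

log₂(3) = 1.58496 bits

D_KL(P||U) = 1.58496 - 0.77483 = 0.81013 ≈ 0.8101 bits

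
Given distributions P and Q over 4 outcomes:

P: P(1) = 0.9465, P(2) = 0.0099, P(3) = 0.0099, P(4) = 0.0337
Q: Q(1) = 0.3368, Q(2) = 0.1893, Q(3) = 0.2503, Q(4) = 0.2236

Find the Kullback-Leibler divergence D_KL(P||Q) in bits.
1.2307 bits

D_KL(P||Q) = Σ P(x) log₂(P(x)/Q(x))

Computing term by term:
  P(1)·log₂(P(1)/Q(1)) = 0.9465·log₂(0.9465/0.3368) = 1.41096
  P(2)·log₂(P(2)/Q(2)) = 0.0099·log₂(0.0099/0.1893) = -0.04215
  P(3)·log₂(P(3)/Q(3)) = 0.0099·log₂(0.0099/0.2503) = -0.04613
  P(4)·log₂(P(4)/Q(4)) = 0.0337·log₂(0.0337/0.2236) = -0.09200

D_KL(P||Q) = 1.41096 - 0.04215 - 0.04613 - 0.09200 = 1.23068 ≈ 1.2307 bits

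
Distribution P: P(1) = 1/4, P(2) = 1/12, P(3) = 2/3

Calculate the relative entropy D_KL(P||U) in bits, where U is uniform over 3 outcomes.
0.3962 bits

U(i) = 1/3 for all i

D_KL(P||U) = Σ P(x) log₂(P(x) / (1/3))
           = Σ P(x) log₂(P(x)) + log₂(3)
           = log₂(3) - H(P)

H(P) = -Σ P(x) log₂(P(x)):
  -P(1)·log₂(P(1)) = -(1/4)·log₂(1/4) = 0.50000
  -P(2)·log₂(P(2)) = -(1/12)·log₂(1/12) = 0.29875
  -P(3)·log₂(P(3)) = -(2/3)·log₂(2/3) = 0.38998
H(P) = 0.50000 + 0.29875 + 0.38998 = 1.18873 bits

log₂(3) = 1.58496 bits

D_KL(P||U) = 1.58496 - 1.18873 = 0.39623 ≈ 0.3962 bits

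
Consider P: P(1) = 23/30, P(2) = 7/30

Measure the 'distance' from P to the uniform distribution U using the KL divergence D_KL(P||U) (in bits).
0.2162 bits

U(i) = 1/2 for all i

D_KL(P||U) = Σ P(x) log₂(P(x) / (1/2))
           = Σ P(x) log₂(P(x)) + log₂(2)
           = log₂(2) - H(P)

H(P) = -Σ P(x) log₂(P(x)):
  -P(1)·log₂(P(1)) = -(23/30)·log₂(23/30) = 0.29389
  -P(2)·log₂(P(2)) = -(7/30)·log₂(7/30) = 0.48989
H(P) = 0.29389 + 0.48989 = 0.78378 bits

log₂(2) = 1.00000 bits

D_KL(P||U) = 1.00000 - 0.78378 = 0.21622 ≈ 0.2162 bits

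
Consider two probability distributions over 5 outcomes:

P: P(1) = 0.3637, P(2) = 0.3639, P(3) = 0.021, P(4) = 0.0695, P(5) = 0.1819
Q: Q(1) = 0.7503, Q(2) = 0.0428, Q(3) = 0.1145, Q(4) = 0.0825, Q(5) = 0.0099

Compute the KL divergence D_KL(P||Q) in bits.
1.4390 bits

D_KL(P||Q) = Σ P(x) log₂(P(x)/Q(x))

Computing term by term:
  P(1)·log₂(P(1)/Q(1)) = 0.3637·log₂(0.3637/0.7503) = -0.37996
  P(2)·log₂(P(2)/Q(2)) = 0.3639·log₂(0.3639/0.0428) = 1.12367
  P(3)·log₂(P(3)/Q(3)) = 0.021·log₂(0.021/0.1145) = -0.05138
  P(4)·log₂(P(4)/Q(4)) = 0.0695·log₂(0.0695/0.0825) = -0.01719
  P(5)·log₂(P(5)/Q(5)) = 0.1819·log₂(0.1819/0.0099) = 0.76390

D_KL(P||Q) = -0.37996 + 1.12367 - 0.05138 - 0.01719 + 0.76390 = 1.43904 ≈ 1.4390 bits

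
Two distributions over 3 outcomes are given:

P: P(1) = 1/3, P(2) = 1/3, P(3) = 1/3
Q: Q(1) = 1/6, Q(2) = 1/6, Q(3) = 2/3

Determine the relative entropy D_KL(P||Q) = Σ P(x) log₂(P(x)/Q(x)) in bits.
0.3333 bits

D_KL(P||Q) = Σ P(x) log₂(P(x)/Q(x))

Computing term by term:
  P(1)·log₂(P(1)/Q(1)) = (1/3)·log₂((1/3)/(1/6)) = 0.33333
  P(2)·log₂(P(2)/Q(2)) = (1/3)·log₂((1/3)/(1/6)) = 0.33333
  P(3)·log₂(P(3)/Q(3)) = (1/3)·log₂((1/3)/(2/3)) = -0.33333

D_KL(P||Q) = 0.33333 + 0.33333 - 0.33333 = 0.33333 ≈ 0.3333 bits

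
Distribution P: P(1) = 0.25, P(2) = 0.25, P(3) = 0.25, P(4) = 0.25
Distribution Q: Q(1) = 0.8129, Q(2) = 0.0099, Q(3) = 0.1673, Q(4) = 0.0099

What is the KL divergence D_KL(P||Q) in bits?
2.0488 bits

D_KL(P||Q) = Σ P(x) log₂(P(x)/Q(x))

Computing term by term:
  P(1)·log₂(P(1)/Q(1)) = 0.25·log₂(0.25/0.8129) = -0.42529
  P(2)·log₂(P(2)/Q(2)) = 0.25·log₂(0.25/0.0099) = 1.16459
  P(3)·log₂(P(3)/Q(3)) = 0.25·log₂(0.25/0.1673) = 0.14487
  P(4)·log₂(P(4)/Q(4)) = 0.25·log₂(0.25/0.0099) = 1.16459

D_KL(P||Q) = -0.42529 + 1.16459 + 0.14487 + 1.16459 = 2.04876 ≈ 2.0488 bits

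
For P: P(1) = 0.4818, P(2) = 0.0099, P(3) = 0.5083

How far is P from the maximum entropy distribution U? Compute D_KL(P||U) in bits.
0.5152 bits

U(i) = 1/3 for all i

D_KL(P||U) = Σ P(x) log₂(P(x) / (1/3))
           = Σ P(x) log₂(P(x)) + log₂(3)
           = log₂(3) - H(P)

H(P) = -Σ P(x) log₂(P(x)):
  -P(1)·log₂(P(1)) = -(0.4818)·log₂(0.4818) = 0.50757
  -P(2)·log₂(P(2)) = -(0.0099)·log₂(0.0099) = 0.06592
  -P(3)·log₂(P(3)) = -(0.5083)·log₂(0.5083) = 0.49623
H(P) = 0.50757 + 0.06592 + 0.49623 = 1.06972 bits

log₂(3) = 1.58496 bits

D_KL(P||U) = 1.58496 - 1.06972 = 0.51524 ≈ 0.5152 bits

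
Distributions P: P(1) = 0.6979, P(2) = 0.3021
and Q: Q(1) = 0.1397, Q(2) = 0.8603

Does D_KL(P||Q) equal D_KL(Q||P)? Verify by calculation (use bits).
D_KL(P||Q) = 1.1635 bits, D_KL(Q||P) = 0.9747 bits. No — D_KL(P||Q) ≠ D_KL(Q||P) for this pair.

D_KL(P||Q) = Σ P(x) log₂(P(x)/Q(x))

Computing term by term:
  P(1)·log₂(P(1)/Q(1)) = 0.6979·log₂(0.6979/0.1397) = 1.61961
  P(2)·log₂(P(2)/Q(2)) = 0.3021·log₂(0.3021/0.8603) = -0.45611

D_KL(P||Q) = 1.61961 - 0.45611 = 1.16350 ≈ 1.1635 bits

D_KL(Q||P) = Σ Q(x) log₂(Q(x)/P(x))

Computing term by term:
  Q(1)·log₂(Q(1)/P(1)) = 0.1397·log₂(0.1397/0.6979) = -0.32420
  Q(2)·log₂(Q(2)/P(2)) = 0.8603·log₂(0.8603/0.3021) = 1.29889

D_KL(Q||P) = -0.32420 + 1.29889 = 0.97469 ≈ 0.9747 bits

These are NOT equal (difference: 0.1888 bits). KL divergence is asymmetric: D_KL(P||Q) ≠ D_KL(Q||P) in general.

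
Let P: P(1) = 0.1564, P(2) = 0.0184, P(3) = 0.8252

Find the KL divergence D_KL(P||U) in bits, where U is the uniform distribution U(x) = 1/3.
0.8315 bits

U(i) = 1/3 for all i

D_KL(P||U) = Σ P(x) log₂(P(x) / (1/3))
           = Σ P(x) log₂(P(x)) + log₂(3)
           = log₂(3) - H(P)

H(P) = -Σ P(x) log₂(P(x)):
  -P(1)·log₂(P(1)) = -(0.1564)·log₂(0.1564) = 0.41863
  -P(2)·log₂(P(2)) = -(0.0184)·log₂(0.0184) = 0.10606
  -P(3)·log₂(P(3)) = -(0.8252)·log₂(0.8252) = 0.22873
H(P) = 0.41863 + 0.10606 + 0.22873 = 0.75342 bits

log₂(3) = 1.58496 bits

D_KL(P||U) = 1.58496 - 0.75342 = 0.83154 ≈ 0.8315 bits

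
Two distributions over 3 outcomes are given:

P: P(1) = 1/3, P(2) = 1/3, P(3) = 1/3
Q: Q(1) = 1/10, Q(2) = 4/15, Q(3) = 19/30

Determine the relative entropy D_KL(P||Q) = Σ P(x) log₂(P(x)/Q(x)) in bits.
0.3776 bits

D_KL(P||Q) = Σ P(x) log₂(P(x)/Q(x))

Computing term by term:
  P(1)·log₂(P(1)/Q(1)) = (1/3)·log₂((1/3)/(1/10)) = 0.57899
  P(2)·log₂(P(2)/Q(2)) = (1/3)·log₂((1/3)/(4/15)) = 0.10731
  P(3)·log₂(P(3)/Q(3)) = (1/3)·log₂((1/3)/(19/30)) = -0.30867

D_KL(P||Q) = 0.57899 + 0.10731 - 0.30867 = 0.37763 ≈ 0.3776 bits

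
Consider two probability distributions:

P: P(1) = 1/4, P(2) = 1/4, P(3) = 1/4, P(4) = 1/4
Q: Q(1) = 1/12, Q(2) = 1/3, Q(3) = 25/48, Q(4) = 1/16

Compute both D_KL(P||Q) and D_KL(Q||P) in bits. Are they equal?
D_KL(P||Q) = 0.5278 bits, D_KL(Q||P) = 0.4328 bits. No, they are not equal.

D_KL(P||Q) = Σ P(x) log₂(P(x)/Q(x))

Computing term by term:
  P(1)·log₂(P(1)/Q(1)) = (1/4)·log₂((1/4)/(1/12)) = 0.39624
  P(2)·log₂(P(2)/Q(2)) = (1/4)·log₂((1/4)/(1/3)) = -0.10376
  P(3)·log₂(P(3)/Q(3)) = (1/4)·log₂((1/4)/(25/48)) = -0.26472
  P(4)·log₂(P(4)/Q(4)) = (1/4)·log₂((1/4)/(1/16)) = 0.50000

D_KL(P||Q) = 0.39624 - 0.10376 - 0.26472 + 0.50000 = 0.52776 ≈ 0.5278 bits

D_KL(Q||P) = Σ Q(x) log₂(Q(x)/P(x))

Computing term by term:
  Q(1)·log₂(Q(1)/P(1)) = (1/12)·log₂((1/12)/(1/4)) = -0.13208
  Q(2)·log₂(Q(2)/P(2)) = (1/3)·log₂((1/3)/(1/4)) = 0.13835
  Q(3)·log₂(Q(3)/P(3)) = (25/48)·log₂((25/48)/(1/4)) = 0.55151
  Q(4)·log₂(Q(4)/P(4)) = (1/16)·log₂((1/16)/(1/4)) = -0.12500

D_KL(Q||P) = -0.13208 + 0.13835 + 0.55151 - 0.12500 = 0.43278 ≈ 0.4328 bits

These are NOT equal (difference: 0.0950 bits). KL divergence is asymmetric: D_KL(P||Q) ≠ D_KL(Q||P) in general.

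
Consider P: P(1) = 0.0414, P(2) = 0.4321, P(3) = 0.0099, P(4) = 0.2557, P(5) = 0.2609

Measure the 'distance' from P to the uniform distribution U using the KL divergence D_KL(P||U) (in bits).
0.5339 bits

U(i) = 1/5 for all i

D_KL(P||U) = Σ P(x) log₂(P(x) / (1/5))
           = Σ P(x) log₂(P(x)) + log₂(5)
           = log₂(5) - H(P)

H(P) = -Σ P(x) log₂(P(x)):
  -P(1)·log₂(P(1)) = -(0.0414)·log₂(0.0414) = 0.19020
  -P(2)·log₂(P(2)) = -(0.4321)·log₂(0.4321) = 0.52308
  -P(3)·log₂(P(3)) = -(0.0099)·log₂(0.0099) = 0.06592
  -P(4)·log₂(P(4)) = -(0.2557)·log₂(0.2557) = 0.50308
  -P(5)·log₂(P(5)) = -(0.2609)·log₂(0.2609) = 0.50574
H(P) = 0.19020 + 0.52308 + 0.06592 + 0.50308 + 0.50574 = 1.78802 bits

log₂(5) = 2.32193 bits

D_KL(P||U) = 2.32193 - 1.78802 = 0.53391 ≈ 0.5339 bits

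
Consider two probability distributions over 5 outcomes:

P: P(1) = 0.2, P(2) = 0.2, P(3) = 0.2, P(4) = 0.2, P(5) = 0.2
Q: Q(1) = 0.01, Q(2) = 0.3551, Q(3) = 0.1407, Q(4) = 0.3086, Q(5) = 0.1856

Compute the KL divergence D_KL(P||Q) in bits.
0.6966 bits

D_KL(P||Q) = Σ P(x) log₂(P(x)/Q(x))

Computing term by term:
  P(1)·log₂(P(1)/Q(1)) = 0.2·log₂(0.2/0.01) = 0.86439
  P(2)·log₂(P(2)/Q(2)) = 0.2·log₂(0.2/0.3551) = -0.16565
  P(3)·log₂(P(3)/Q(3)) = 0.2·log₂(0.2/0.1407) = 0.10148
  P(4)·log₂(P(4)/Q(4)) = 0.2·log₂(0.2/0.3086) = -0.12515
  P(5)·log₂(P(5)/Q(5)) = 0.2·log₂(0.2/0.1856) = 0.02156

D_KL(P||Q) = 0.86439 - 0.16565 + 0.10148 - 0.12515 + 0.02156 = 0.69663 ≈ 0.6966 bits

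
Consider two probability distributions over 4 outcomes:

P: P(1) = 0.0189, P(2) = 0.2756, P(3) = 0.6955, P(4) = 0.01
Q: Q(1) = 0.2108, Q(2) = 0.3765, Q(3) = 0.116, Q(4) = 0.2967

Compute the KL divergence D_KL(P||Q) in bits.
1.5584 bits

D_KL(P||Q) = Σ P(x) log₂(P(x)/Q(x))

Computing term by term:
  P(1)·log₂(P(1)/Q(1)) = 0.0189·log₂(0.0189/0.2108) = -0.06576
  P(2)·log₂(P(2)/Q(2)) = 0.2756·log₂(0.2756/0.3765) = -0.12404
  P(3)·log₂(P(3)/Q(3)) = 0.6955·log₂(0.6955/0.116) = 1.79712
  P(4)·log₂(P(4)/Q(4)) = 0.01·log₂(0.01/0.2967) = -0.04891

D_KL(P||Q) = -0.06576 - 0.12404 + 1.79712 - 0.04891 = 1.55841 ≈ 1.5584 bits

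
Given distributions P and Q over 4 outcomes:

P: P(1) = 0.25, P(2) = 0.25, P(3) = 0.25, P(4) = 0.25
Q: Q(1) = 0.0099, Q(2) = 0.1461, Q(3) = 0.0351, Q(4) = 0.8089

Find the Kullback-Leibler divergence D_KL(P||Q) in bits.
1.6429 bits

D_KL(P||Q) = Σ P(x) log₂(P(x)/Q(x))

Computing term by term:
  P(1)·log₂(P(1)/Q(1)) = 0.25·log₂(0.25/0.0099) = 1.16459
  P(2)·log₂(P(2)/Q(2)) = 0.25·log₂(0.25/0.1461) = 0.19374
  P(3)·log₂(P(3)/Q(3)) = 0.25·log₂(0.25/0.0351) = 0.70810
  P(4)·log₂(P(4)/Q(4)) = 0.25·log₂(0.25/0.8089) = -0.42351

D_KL(P||Q) = 1.16459 + 0.19374 + 0.70810 - 0.42351 = 1.64292 ≈ 1.6429 bits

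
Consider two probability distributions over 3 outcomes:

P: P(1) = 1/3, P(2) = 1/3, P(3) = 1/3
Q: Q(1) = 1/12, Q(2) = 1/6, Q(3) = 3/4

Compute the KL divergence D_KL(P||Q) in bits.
0.6100 bits

D_KL(P||Q) = Σ P(x) log₂(P(x)/Q(x))

Computing term by term:
  P(1)·log₂(P(1)/Q(1)) = (1/3)·log₂((1/3)/(1/12)) = 0.66667
  P(2)·log₂(P(2)/Q(2)) = (1/3)·log₂((1/3)/(1/6)) = 0.33333
  P(3)·log₂(P(3)/Q(3)) = (1/3)·log₂((1/3)/(3/4)) = -0.38998

D_KL(P||Q) = 0.66667 + 0.33333 - 0.38998 = 0.61002 ≈ 0.6100 bits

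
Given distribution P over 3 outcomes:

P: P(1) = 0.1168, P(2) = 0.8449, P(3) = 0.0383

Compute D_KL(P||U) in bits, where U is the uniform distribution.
0.8374 bits

U(i) = 1/3 for all i

D_KL(P||U) = Σ P(x) log₂(P(x) / (1/3))
           = Σ P(x) log₂(P(x)) + log₂(3)
           = log₂(3) - H(P)

H(P) = -Σ P(x) log₂(P(x)):
  -P(1)·log₂(P(1)) = -(0.1168)·log₂(0.1168) = 0.36183
  -P(2)·log₂(P(2)) = -(0.8449)·log₂(0.8449) = 0.20544
  -P(3)·log₂(P(3)) = -(0.0383)·log₂(0.0383) = 0.18026
H(P) = 0.36183 + 0.20544 + 0.18026 = 0.74753 bits

log₂(3) = 1.58496 bits

D_KL(P||U) = 1.58496 - 0.74753 = 0.83743 ≈ 0.8374 bits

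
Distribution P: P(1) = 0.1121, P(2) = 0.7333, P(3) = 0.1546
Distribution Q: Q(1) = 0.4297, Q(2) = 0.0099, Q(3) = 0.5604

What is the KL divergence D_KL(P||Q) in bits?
4.0499 bits

D_KL(P||Q) = Σ P(x) log₂(P(x)/Q(x))

Computing term by term:
  P(1)·log₂(P(1)/Q(1)) = 0.1121·log₂(0.1121/0.4297) = -0.21731
  P(2)·log₂(P(2)/Q(2)) = 0.7333·log₂(0.7333/0.0099) = 4.55440
  P(3)·log₂(P(3)/Q(3)) = 0.1546·log₂(0.1546/0.5604) = -0.28723

D_KL(P||Q) = -0.21731 + 4.55440 - 0.28723 = 4.04986 ≈ 4.0499 bits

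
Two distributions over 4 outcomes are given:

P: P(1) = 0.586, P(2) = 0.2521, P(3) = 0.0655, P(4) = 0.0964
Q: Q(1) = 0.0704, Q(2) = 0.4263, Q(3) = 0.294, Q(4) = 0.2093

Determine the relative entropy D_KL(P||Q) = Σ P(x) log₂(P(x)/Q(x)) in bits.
1.3508 bits

D_KL(P||Q) = Σ P(x) log₂(P(x)/Q(x))

Computing term by term:
  P(1)·log₂(P(1)/Q(1)) = 0.586·log₂(0.586/0.0704) = 1.79155
  P(2)·log₂(P(2)/Q(2)) = 0.2521·log₂(0.2521/0.4263) = -0.19106
  P(3)·log₂(P(3)/Q(3)) = 0.0655·log₂(0.0655/0.294) = -0.14189
  P(4)·log₂(P(4)/Q(4)) = 0.0964·log₂(0.0964/0.2093) = -0.10782

D_KL(P||Q) = 1.79155 - 0.19106 - 0.14189 - 0.10782 = 1.35078 ≈ 1.3508 bits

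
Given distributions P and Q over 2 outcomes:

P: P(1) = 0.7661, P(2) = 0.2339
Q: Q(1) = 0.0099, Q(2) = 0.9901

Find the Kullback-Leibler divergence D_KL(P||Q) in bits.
4.3196 bits

D_KL(P||Q) = Σ P(x) log₂(P(x)/Q(x))

Computing term by term:
  P(1)·log₂(P(1)/Q(1)) = 0.7661·log₂(0.7661/0.0099) = 4.80648
  P(2)·log₂(P(2)/Q(2)) = 0.2339·log₂(0.2339/0.9901) = -0.48691

D_KL(P||Q) = 4.80648 - 0.48691 = 4.31957 ≈ 4.3196 bits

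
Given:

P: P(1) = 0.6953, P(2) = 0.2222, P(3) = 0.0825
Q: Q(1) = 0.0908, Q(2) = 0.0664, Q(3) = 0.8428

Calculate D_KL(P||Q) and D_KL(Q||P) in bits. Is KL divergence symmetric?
D_KL(P||Q) = 2.1526 bits, D_KL(Q||P) = 2.4433 bits. No, KL divergence is not symmetric.

D_KL(P||Q) = Σ P(x) log₂(P(x)/Q(x))

Computing term by term:
  P(1)·log₂(P(1)/Q(1)) = 0.6953·log₂(0.6953/0.0908) = 2.04201
  P(2)·log₂(P(2)/Q(2)) = 0.2222·log₂(0.2222/0.0664) = 0.38721
  P(3)·log₂(P(3)/Q(3)) = 0.0825·log₂(0.0825/0.8428) = -0.27660

D_KL(P||Q) = 2.04201 + 0.38721 - 0.27660 = 2.15262 ≈ 2.1526 bits

D_KL(Q||P) = Σ Q(x) log₂(Q(x)/P(x))

Computing term by term:
  Q(1)·log₂(Q(1)/P(1)) = 0.0908·log₂(0.0908/0.6953) = -0.26667
  Q(2)·log₂(Q(2)/P(2)) = 0.0664·log₂(0.0664/0.2222) = -0.11571
  Q(3)·log₂(Q(3)/P(3)) = 0.8428·log₂(0.8428/0.0825) = 2.82568

D_KL(Q||P) = -0.26667 - 0.11571 + 2.82568 = 2.44330 ≈ 2.4433 bits

These are NOT equal (difference: 0.2907 bits). KL divergence is asymmetric: D_KL(P||Q) ≠ D_KL(Q||P) in general.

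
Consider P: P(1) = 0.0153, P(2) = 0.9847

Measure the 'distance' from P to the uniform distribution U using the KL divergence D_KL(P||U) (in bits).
0.8858 bits

U(i) = 1/2 for all i

D_KL(P||U) = Σ P(x) log₂(P(x) / (1/2))
           = Σ P(x) log₂(P(x)) + log₂(2)
           = log₂(2) - H(P)

H(P) = -Σ P(x) log₂(P(x)):
  -P(1)·log₂(P(1)) = -(0.0153)·log₂(0.0153) = 0.09226
  -P(2)·log₂(P(2)) = -(0.9847)·log₂(0.9847) = 0.02190
H(P) = 0.09226 + 0.02190 = 0.11416 bits

log₂(2) = 1.00000 bits

D_KL(P||U) = 1.00000 - 0.11416 = 0.88584 ≈ 0.8858 bits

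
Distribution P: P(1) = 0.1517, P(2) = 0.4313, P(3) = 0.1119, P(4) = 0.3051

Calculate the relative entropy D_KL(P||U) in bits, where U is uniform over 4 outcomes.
0.1879 bits

U(i) = 1/4 for all i

D_KL(P||U) = Σ P(x) log₂(P(x) / (1/4))
           = Σ P(x) log₂(P(x)) + log₂(4)
           = log₂(4) - H(P)

H(P) = -Σ P(x) log₂(P(x)):
  -P(1)·log₂(P(1)) = -(0.1517)·log₂(0.1517) = 0.41273
  -P(2)·log₂(P(2)) = -(0.4313)·log₂(0.4313) = 0.52327
  -P(3)·log₂(P(3)) = -(0.1119)·log₂(0.1119) = 0.35357
  -P(4)·log₂(P(4)) = -(0.3051)·log₂(0.3051) = 0.52253
H(P) = 0.41273 + 0.52327 + 0.35357 + 0.52253 = 1.81210 bits

log₂(4) = 2.00000 bits

D_KL(P||U) = 2.00000 - 1.81210 = 0.18790 ≈ 0.1879 bits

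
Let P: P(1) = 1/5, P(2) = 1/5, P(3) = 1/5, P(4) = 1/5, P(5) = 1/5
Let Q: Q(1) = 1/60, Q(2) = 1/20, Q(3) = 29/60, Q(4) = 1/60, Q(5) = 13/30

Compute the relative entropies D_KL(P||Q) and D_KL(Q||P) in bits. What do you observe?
D_KL(P||Q) = 1.3563 bits, D_KL(Q||P) = 0.8792 bits. The two directions give different values (D_KL(P||Q) exceeds D_KL(Q||P) by 0.4771 bits): KL divergence is asymmetric.

D_KL(P||Q) = Σ P(x) log₂(P(x)/Q(x))

Computing term by term:
  P(1)·log₂(P(1)/Q(1)) = (1/5)·log₂((1/5)/(1/60)) = 0.71699
  P(2)·log₂(P(2)/Q(2)) = (1/5)·log₂((1/5)/(1/20)) = 0.40000
  P(3)·log₂(P(3)/Q(3)) = (1/5)·log₂((1/5)/(29/60)) = -0.25460
  P(4)·log₂(P(4)/Q(4)) = (1/5)·log₂((1/5)/(1/60)) = 0.71699
  P(5)·log₂(P(5)/Q(5)) = (1/5)·log₂((1/5)/(13/30)) = -0.22310

D_KL(P||Q) = 0.71699 + 0.40000 - 0.25460 + 0.71699 - 0.22310 = 1.35628 ≈ 1.3563 bits

D_KL(Q||P) = Σ Q(x) log₂(Q(x)/P(x))

Computing term by term:
  Q(1)·log₂(Q(1)/P(1)) = (1/60)·log₂((1/60)/(1/5)) = -0.05975
  Q(2)·log₂(Q(2)/P(2)) = (1/20)·log₂((1/20)/(1/5)) = -0.10000
  Q(3)·log₂(Q(3)/P(3)) = (29/60)·log₂((29/60)/(1/5)) = 0.61529
  Q(4)·log₂(Q(4)/P(4)) = (1/60)·log₂((1/60)/(1/5)) = -0.05975
  Q(5)·log₂(Q(5)/P(5)) = (13/30)·log₂((13/30)/(1/5)) = 0.48337

D_KL(Q||P) = -0.05975 - 0.10000 + 0.61529 - 0.05975 + 0.48337 = 0.87916 ≈ 0.8792 bits

These are NOT equal (difference: 0.4771 bits). KL divergence is asymmetric: D_KL(P||Q) ≠ D_KL(Q||P) in general.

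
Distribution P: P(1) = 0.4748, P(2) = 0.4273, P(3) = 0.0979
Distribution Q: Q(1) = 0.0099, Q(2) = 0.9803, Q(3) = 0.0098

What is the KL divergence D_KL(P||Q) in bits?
2.4643 bits

D_KL(P||Q) = Σ P(x) log₂(P(x)/Q(x))

Computing term by term:
  P(1)·log₂(P(1)/Q(1)) = 0.4748·log₂(0.4748/0.0099) = 2.65116
  P(2)·log₂(P(2)/Q(2)) = 0.4273·log₂(0.4273/0.9803) = -0.51189
  P(3)·log₂(P(3)/Q(3)) = 0.0979·log₂(0.0979/0.0098) = 0.32507

D_KL(P||Q) = 2.65116 - 0.51189 + 0.32507 = 2.46434 ≈ 2.4643 bits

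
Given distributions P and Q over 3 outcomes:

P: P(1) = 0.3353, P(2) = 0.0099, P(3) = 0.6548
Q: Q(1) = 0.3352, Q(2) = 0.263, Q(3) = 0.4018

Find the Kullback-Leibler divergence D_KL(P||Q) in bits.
0.4147 bits

D_KL(P||Q) = Σ P(x) log₂(P(x)/Q(x))

Computing term by term:
  P(1)·log₂(P(1)/Q(1)) = 0.3353·log₂(0.3353/0.3352) = 0.00014
  P(2)·log₂(P(2)/Q(2)) = 0.0099·log₂(0.0099/0.263) = -0.04684
  P(3)·log₂(P(3)/Q(3)) = 0.6548·log₂(0.6548/0.4018) = 0.46136

D_KL(P||Q) = 0.00014 - 0.04684 + 0.46136 = 0.41466 ≈ 0.4147 bits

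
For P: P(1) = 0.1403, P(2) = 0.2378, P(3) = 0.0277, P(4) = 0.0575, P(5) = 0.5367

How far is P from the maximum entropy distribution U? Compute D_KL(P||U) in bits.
0.5695 bits

U(i) = 1/5 for all i

D_KL(P||U) = Σ P(x) log₂(P(x) / (1/5))
           = Σ P(x) log₂(P(x)) + log₂(5)
           = log₂(5) - H(P)

H(P) = -Σ P(x) log₂(P(x)):
  -P(1)·log₂(P(1)) = -(0.1403)·log₂(0.1403) = 0.39753
  -P(2)·log₂(P(2)) = -(0.2378)·log₂(0.2378) = 0.49276
  -P(3)·log₂(P(3)) = -(0.0277)·log₂(0.0277) = 0.14332
  -P(4)·log₂(P(4)) = -(0.0575)·log₂(0.0575) = 0.23692
  -P(5)·log₂(P(5)) = -(0.5367)·log₂(0.5367) = 0.48186
H(P) = 0.39753 + 0.49276 + 0.14332 + 0.23692 + 0.48186 = 1.75239 bits

log₂(5) = 2.32193 bits

D_KL(P||U) = 2.32193 - 1.75239 = 0.56954 ≈ 0.5695 bits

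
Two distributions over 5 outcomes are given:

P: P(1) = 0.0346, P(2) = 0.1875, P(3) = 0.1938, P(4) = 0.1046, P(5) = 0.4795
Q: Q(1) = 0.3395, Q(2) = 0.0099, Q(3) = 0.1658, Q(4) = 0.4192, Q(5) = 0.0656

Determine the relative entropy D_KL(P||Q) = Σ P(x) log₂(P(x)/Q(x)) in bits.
1.8918 bits

D_KL(P||Q) = Σ P(x) log₂(P(x)/Q(x))

Computing term by term:
  P(1)·log₂(P(1)/Q(1)) = 0.0346·log₂(0.0346/0.3395) = -0.11399
  P(2)·log₂(P(2)/Q(2)) = 0.1875·log₂(0.1875/0.0099) = 0.79562
  P(3)·log₂(P(3)/Q(3)) = 0.1938·log₂(0.1938/0.1658) = 0.04363
  P(4)·log₂(P(4)/Q(4)) = 0.1046·log₂(0.1046/0.4192) = -0.20949
  P(5)·log₂(P(5)/Q(5)) = 0.4795·log₂(0.4795/0.0656) = 1.37605

D_KL(P||Q) = -0.11399 + 0.79562 + 0.04363 - 0.20949 + 1.37605 = 1.89182 ≈ 1.8918 bits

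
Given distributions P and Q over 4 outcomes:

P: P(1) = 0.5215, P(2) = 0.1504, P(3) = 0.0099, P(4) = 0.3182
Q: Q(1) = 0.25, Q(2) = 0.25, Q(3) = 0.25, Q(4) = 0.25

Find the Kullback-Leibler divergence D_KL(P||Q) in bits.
0.5075 bits

D_KL(P||Q) = Σ P(x) log₂(P(x)/Q(x))

Computing term by term:
  P(1)·log₂(P(1)/Q(1)) = 0.5215·log₂(0.5215/0.25) = 0.55318
  P(2)·log₂(P(2)/Q(2)) = 0.1504·log₂(0.1504/0.25) = -0.11026
  P(3)·log₂(P(3)/Q(3)) = 0.0099·log₂(0.0099/0.25) = -0.04612
  P(4)·log₂(P(4)/Q(4)) = 0.3182·log₂(0.3182/0.25) = 0.11074

D_KL(P||Q) = 0.55318 - 0.11026 - 0.04612 + 0.11074 = 0.50754 ≈ 0.5075 bits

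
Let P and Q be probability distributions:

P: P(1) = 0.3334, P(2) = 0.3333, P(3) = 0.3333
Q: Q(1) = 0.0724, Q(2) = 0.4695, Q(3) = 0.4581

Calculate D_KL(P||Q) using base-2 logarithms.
0.4169 bits

D_KL(P||Q) = Σ P(x) log₂(P(x)/Q(x))

Computing term by term:
  P(1)·log₂(P(1)/Q(1)) = 0.3334·log₂(0.3334/0.0724) = 0.73454
  P(2)·log₂(P(2)/Q(2)) = 0.3333·log₂(0.3333/0.4695) = -0.16475
  P(3)·log₂(P(3)/Q(3)) = 0.3333·log₂(0.3333/0.4581) = -0.15293

D_KL(P||Q) = 0.73454 - 0.16475 - 0.15293 = 0.41686 ≈ 0.4169 bits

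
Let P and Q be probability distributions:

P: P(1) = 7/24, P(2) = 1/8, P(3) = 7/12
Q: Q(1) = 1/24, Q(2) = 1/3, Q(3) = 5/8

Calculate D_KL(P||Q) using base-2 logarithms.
0.5839 bits

D_KL(P||Q) = Σ P(x) log₂(P(x)/Q(x))

Computing term by term:
  P(1)·log₂(P(1)/Q(1)) = (7/24)·log₂((7/24)/(1/24)) = 0.81881
  P(2)·log₂(P(2)/Q(2)) = (1/8)·log₂((1/8)/(1/3)) = -0.17688
  P(3)·log₂(P(3)/Q(3)) = (7/12)·log₂((7/12)/(5/8)) = -0.05806

D_KL(P||Q) = 0.81881 - 0.17688 - 0.05806 = 0.58387 ≈ 0.5839 bits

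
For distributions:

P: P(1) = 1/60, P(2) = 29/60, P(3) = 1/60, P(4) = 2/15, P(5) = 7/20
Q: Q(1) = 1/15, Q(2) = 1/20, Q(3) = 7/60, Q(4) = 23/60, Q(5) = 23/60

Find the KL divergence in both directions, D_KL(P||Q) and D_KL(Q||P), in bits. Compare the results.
D_KL(P||Q) = 1.2528 bits, D_KL(Q||P) = 0.9315 bits. D_KL(P||Q) is larger than D_KL(Q||P) by 0.3213 bits; the two directions differ.

D_KL(P||Q) = Σ P(x) log₂(P(x)/Q(x))

Computing term by term:
  P(1)·log₂(P(1)/Q(1)) = (1/60)·log₂((1/60)/(1/15)) = -0.03333
  P(2)·log₂(P(2)/Q(2)) = (29/60)·log₂((29/60)/(1/20)) = 1.58196
  P(3)·log₂(P(3)/Q(3)) = (1/60)·log₂((1/60)/(7/60)) = -0.04679
  P(4)·log₂(P(4)/Q(4)) = (2/15)·log₂((2/15)/(23/60)) = -0.20314
  P(5)·log₂(P(5)/Q(5)) = (7/20)·log₂((7/20)/(23/60)) = -0.04594

D_KL(P||Q) = -0.03333 + 1.58196 - 0.04679 - 0.20314 - 0.04594 = 1.25276 ≈ 1.2528 bits

D_KL(Q||P) = Σ Q(x) log₂(Q(x)/P(x))

Computing term by term:
  Q(1)·log₂(Q(1)/P(1)) = (1/15)·log₂((1/15)/(1/60)) = 0.13333
  Q(2)·log₂(Q(2)/P(2)) = (1/20)·log₂((1/20)/(29/60)) = -0.16365
  Q(3)·log₂(Q(3)/P(3)) = (7/60)·log₂((7/60)/(1/60)) = 0.32752
  Q(4)·log₂(Q(4)/P(4)) = (23/60)·log₂((23/60)/(2/15)) = 0.58403
  Q(5)·log₂(Q(5)/P(5)) = (23/60)·log₂((23/60)/(7/20)) = 0.05031

D_KL(Q||P) = 0.13333 - 0.16365 + 0.32752 + 0.58403 + 0.05031 = 0.93154 ≈ 0.9315 bits

These are NOT equal (difference: 0.3213 bits). KL divergence is asymmetric: D_KL(P||Q) ≠ D_KL(Q||P) in general.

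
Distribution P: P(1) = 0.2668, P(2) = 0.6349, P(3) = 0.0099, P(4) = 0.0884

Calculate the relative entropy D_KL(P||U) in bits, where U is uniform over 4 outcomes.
0.7000 bits

U(i) = 1/4 for all i

D_KL(P||U) = Σ P(x) log₂(P(x) / (1/4))
           = Σ P(x) log₂(P(x)) + log₂(4)
           = log₂(4) - H(P)

H(P) = -Σ P(x) log₂(P(x)):
  -P(1)·log₂(P(1)) = -(0.2668)·log₂(0.2668) = 0.50857
  -P(2)·log₂(P(2)) = -(0.6349)·log₂(0.6349) = 0.41611
  -P(3)·log₂(P(3)) = -(0.0099)·log₂(0.0099) = 0.06592
  -P(4)·log₂(P(4)) = -(0.0884)·log₂(0.0884) = 0.30938
H(P) = 0.50857 + 0.41611 + 0.06592 + 0.30938 = 1.29998 bits

log₂(4) = 2.00000 bits

D_KL(P||U) = 2.00000 - 1.29998 = 0.70002 ≈ 0.7000 bits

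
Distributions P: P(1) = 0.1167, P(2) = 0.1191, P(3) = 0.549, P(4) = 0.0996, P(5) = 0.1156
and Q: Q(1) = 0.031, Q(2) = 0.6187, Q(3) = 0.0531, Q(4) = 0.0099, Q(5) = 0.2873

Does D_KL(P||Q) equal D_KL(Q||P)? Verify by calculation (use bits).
D_KL(P||Q) = 1.9701 bits, D_KL(Q||P) = 1.5768 bits. No — D_KL(P||Q) ≠ D_KL(Q||P) for this pair.

D_KL(P||Q) = Σ P(x) log₂(P(x)/Q(x))

Computing term by term:
  P(1)·log₂(P(1)/Q(1)) = 0.1167·log₂(0.1167/0.031) = 0.22318
  P(2)·log₂(P(2)/Q(2)) = 0.1191·log₂(0.1191/0.6187) = -0.28311
  P(3)·log₂(P(3)/Q(3)) = 0.549·log₂(0.549/0.0531) = 1.85014
  P(4)·log₂(P(4)/Q(4)) = 0.0996·log₂(0.0996/0.0099) = 0.33173
  P(5)·log₂(P(5)/Q(5)) = 0.1156·log₂(0.1156/0.2873) = -0.15183

D_KL(P||Q) = 0.22318 - 0.28311 + 1.85014 + 0.33173 - 0.15183 = 1.97011 ≈ 1.9701 bits

D_KL(Q||P) = Σ Q(x) log₂(Q(x)/P(x))

Computing term by term:
  Q(1)·log₂(Q(1)/P(1)) = 0.031·log₂(0.031/0.1167) = -0.05929
  Q(2)·log₂(Q(2)/P(2)) = 0.6187·log₂(0.6187/0.1191) = 1.47069
  Q(3)·log₂(Q(3)/P(3)) = 0.0531·log₂(0.0531/0.549) = -0.17895
  Q(4)·log₂(Q(4)/P(4)) = 0.0099·log₂(0.0099/0.0996) = -0.03297
  Q(5)·log₂(Q(5)/P(5)) = 0.2873·log₂(0.2873/0.1156) = 0.37734

D_KL(Q||P) = -0.05929 + 1.47069 - 0.17895 - 0.03297 + 0.37734 = 1.57682 ≈ 1.5768 bits

These are NOT equal (difference: 0.3933 bits). KL divergence is asymmetric: D_KL(P||Q) ≠ D_KL(Q||P) in general.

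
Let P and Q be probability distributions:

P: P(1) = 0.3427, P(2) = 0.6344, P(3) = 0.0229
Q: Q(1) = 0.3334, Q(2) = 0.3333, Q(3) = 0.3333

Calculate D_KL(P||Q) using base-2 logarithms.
0.5142 bits

D_KL(P||Q) = Σ P(x) log₂(P(x)/Q(x))

Computing term by term:
  P(1)·log₂(P(1)/Q(1)) = 0.3427·log₂(0.3427/0.3334) = 0.01360
  P(2)·log₂(P(2)/Q(2)) = 0.6344·log₂(0.6344/0.3333) = 0.58909
  P(3)·log₂(P(3)/Q(3)) = 0.0229·log₂(0.0229/0.3333) = -0.08847

D_KL(P||Q) = 0.01360 + 0.58909 - 0.08847 = 0.51422 ≈ 0.5142 bits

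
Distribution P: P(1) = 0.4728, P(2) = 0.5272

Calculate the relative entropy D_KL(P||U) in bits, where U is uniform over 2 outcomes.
0.0021 bits

U(i) = 1/2 for all i

D_KL(P||U) = Σ P(x) log₂(P(x) / (1/2))
           = Σ P(x) log₂(P(x)) + log₂(2)
           = log₂(2) - H(P)

H(P) = -Σ P(x) log₂(P(x)):
  -P(1)·log₂(P(1)) = -(0.4728)·log₂(0.4728) = 0.51095
  -P(2)·log₂(P(2)) = -(0.5272)·log₂(0.5272) = 0.48691
H(P) = 0.51095 + 0.48691 = 0.99786 bits

log₂(2) = 1.00000 bits

D_KL(P||U) = 1.00000 - 0.99786 = 0.00214 ≈ 0.0021 bits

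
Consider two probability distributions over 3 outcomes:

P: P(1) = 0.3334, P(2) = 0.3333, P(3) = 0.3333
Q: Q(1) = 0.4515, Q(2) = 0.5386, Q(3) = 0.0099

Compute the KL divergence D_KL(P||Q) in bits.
1.3143 bits

D_KL(P||Q) = Σ P(x) log₂(P(x)/Q(x))

Computing term by term:
  P(1)·log₂(P(1)/Q(1)) = 0.3334·log₂(0.3334/0.4515) = -0.14585
  P(2)·log₂(P(2)/Q(2)) = 0.3333·log₂(0.3333/0.5386) = -0.23077
  P(3)·log₂(P(3)/Q(3)) = 0.3333·log₂(0.3333/0.0099) = 1.69091

D_KL(P||Q) = -0.14585 - 0.23077 + 1.69091 = 1.31429 ≈ 1.3143 bits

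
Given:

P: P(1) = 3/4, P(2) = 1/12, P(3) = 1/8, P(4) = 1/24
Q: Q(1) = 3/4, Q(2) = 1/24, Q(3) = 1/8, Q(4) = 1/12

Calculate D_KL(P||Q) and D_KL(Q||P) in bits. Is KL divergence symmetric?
D_KL(P||Q) = 0.0417 bits, D_KL(Q||P) = 0.0417 bits. The two values coincide for this particular pair, but no — KL divergence is not symmetric in general.

D_KL(P||Q) = Σ P(x) log₂(P(x)/Q(x))

Computing term by term:
  P(1)·log₂(P(1)/Q(1)) = (3/4)·log₂((3/4)/(3/4)) = 0.00000
  P(2)·log₂(P(2)/Q(2)) = (1/12)·log₂((1/12)/(1/24)) = 0.08333
  P(3)·log₂(P(3)/Q(3)) = (1/8)·log₂((1/8)/(1/8)) = 0.00000
  P(4)·log₂(P(4)/Q(4)) = (1/24)·log₂((1/24)/(1/12)) = -0.04167

D_KL(P||Q) = 0.00000 + 0.08333 + 0.00000 - 0.04167 = 0.04166 ≈ 0.0417 bits

D_KL(Q||P) = Σ Q(x) log₂(Q(x)/P(x))

Computing term by term:
  Q(1)·log₂(Q(1)/P(1)) = (3/4)·log₂((3/4)/(3/4)) = 0.00000
  Q(2)·log₂(Q(2)/P(2)) = (1/24)·log₂((1/24)/(1/12)) = -0.04167
  Q(3)·log₂(Q(3)/P(3)) = (1/8)·log₂((1/8)/(1/8)) = 0.00000
  Q(4)·log₂(Q(4)/P(4)) = (1/12)·log₂((1/12)/(1/24)) = 0.08333

D_KL(Q||P) = 0.00000 - 0.04167 + 0.00000 + 0.08333 = 0.04166 ≈ 0.0417 bits

These ARE equal here. Q is P with outcomes relabeled (Q(2) = P(4), Q(4) = P(2)) by a relabeling that is its own inverse, so the two sums contain exactly the same terms in a different order. This is a special case — KL divergence is not symmetric in general: D_KL(P||Q) ≠ D_KL(Q||P) for most P, Q.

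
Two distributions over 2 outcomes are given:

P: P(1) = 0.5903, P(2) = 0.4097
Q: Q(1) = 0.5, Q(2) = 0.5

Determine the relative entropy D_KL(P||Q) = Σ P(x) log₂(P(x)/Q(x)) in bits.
0.0237 bits

D_KL(P||Q) = Σ P(x) log₂(P(x)/Q(x))

Computing term by term:
  P(1)·log₂(P(1)/Q(1)) = 0.5903·log₂(0.5903/0.5) = 0.14139
  P(2)·log₂(P(2)/Q(2)) = 0.4097·log₂(0.4097/0.5) = -0.11773

D_KL(P||Q) = 0.14139 - 0.11773 = 0.02366 ≈ 0.0237 bits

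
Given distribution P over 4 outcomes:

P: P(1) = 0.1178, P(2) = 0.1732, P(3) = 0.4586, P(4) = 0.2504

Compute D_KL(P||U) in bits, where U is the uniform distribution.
0.1824 bits

U(i) = 1/4 for all i

D_KL(P||U) = Σ P(x) log₂(P(x) / (1/4))
           = Σ P(x) log₂(P(x)) + log₂(4)
           = log₂(4) - H(P)

H(P) = -Σ P(x) log₂(P(x)):
  -P(1)·log₂(P(1)) = -(0.1178)·log₂(0.1178) = 0.36348
  -P(2)·log₂(P(2)) = -(0.1732)·log₂(0.1732) = 0.43811
  -P(3)·log₂(P(3)) = -(0.4586)·log₂(0.4586) = 0.51578
  -P(4)·log₂(P(4)) = -(0.2504)·log₂(0.2504) = 0.50022
H(P) = 0.36348 + 0.43811 + 0.51578 + 0.50022 = 1.81759 bits

log₂(4) = 2.00000 bits

D_KL(P||U) = 2.00000 - 1.81759 = 0.18241 ≈ 0.1824 bits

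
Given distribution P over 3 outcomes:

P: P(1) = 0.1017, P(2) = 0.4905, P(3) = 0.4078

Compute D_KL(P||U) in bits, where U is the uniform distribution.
0.2178 bits

U(i) = 1/3 for all i

D_KL(P||U) = Σ P(x) log₂(P(x) / (1/3))
           = Σ P(x) log₂(P(x)) + log₂(3)
           = log₂(3) - H(P)

H(P) = -Σ P(x) log₂(P(x)):
  -P(1)·log₂(P(1)) = -(0.1017)·log₂(0.1017) = 0.33537
  -P(2)·log₂(P(2)) = -(0.4905)·log₂(0.4905) = 0.50407
  -P(3)·log₂(P(3)) = -(0.4078)·log₂(0.4078) = 0.52772
H(P) = 0.33537 + 0.50407 + 0.52772 = 1.36716 bits

log₂(3) = 1.58496 bits

D_KL(P||U) = 1.58496 - 1.36716 = 0.21780 ≈ 0.2178 bits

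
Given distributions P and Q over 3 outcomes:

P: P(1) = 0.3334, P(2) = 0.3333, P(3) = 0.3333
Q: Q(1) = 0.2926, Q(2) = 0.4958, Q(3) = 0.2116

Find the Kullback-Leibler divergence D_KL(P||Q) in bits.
0.0903 bits

D_KL(P||Q) = Σ P(x) log₂(P(x)/Q(x))

Computing term by term:
  P(1)·log₂(P(1)/Q(1)) = 0.3334·log₂(0.3334/0.2926) = 0.06279
  P(2)·log₂(P(2)/Q(2)) = 0.3333·log₂(0.3333/0.4958) = -0.19096
  P(3)·log₂(P(3)/Q(3)) = 0.3333·log₂(0.3333/0.2116) = 0.21847

D_KL(P||Q) = 0.06279 - 0.19096 + 0.21847 = 0.09030 ≈ 0.0903 bits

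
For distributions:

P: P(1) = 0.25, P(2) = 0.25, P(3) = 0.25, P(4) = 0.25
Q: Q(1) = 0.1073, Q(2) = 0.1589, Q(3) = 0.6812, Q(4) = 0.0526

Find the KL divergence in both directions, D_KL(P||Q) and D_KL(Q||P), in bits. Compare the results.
D_KL(P||Q) = 0.6692 bits, D_KL(Q||P) = 0.6320 bits. D_KL(P||Q) is larger than D_KL(Q||P) by 0.0372 bits; the two directions differ.

D_KL(P||Q) = Σ P(x) log₂(P(x)/Q(x))

Computing term by term:
  P(1)·log₂(P(1)/Q(1)) = 0.25·log₂(0.25/0.1073) = 0.30507
  P(2)·log₂(P(2)/Q(2)) = 0.25·log₂(0.25/0.1589) = 0.16345
  P(3)·log₂(P(3)/Q(3)) = 0.25·log₂(0.25/0.6812) = -0.36154
  P(4)·log₂(P(4)/Q(4)) = 0.25·log₂(0.25/0.0526) = 0.56220

D_KL(P||Q) = 0.30507 + 0.16345 - 0.36154 + 0.56220 = 0.66918 ≈ 0.6692 bits

D_KL(Q||P) = Σ Q(x) log₂(Q(x)/P(x))

Computing term by term:
  Q(1)·log₂(Q(1)/P(1)) = 0.1073·log₂(0.1073/0.25) = -0.13094
  Q(2)·log₂(Q(2)/P(2)) = 0.1589·log₂(0.1589/0.25) = -0.10389
  Q(3)·log₂(Q(3)/P(3)) = 0.6812·log₂(0.6812/0.25) = 0.98512
  Q(4)·log₂(Q(4)/P(4)) = 0.0526·log₂(0.0526/0.25) = -0.11829

D_KL(Q||P) = -0.13094 - 0.10389 + 0.98512 - 0.11829 = 0.63200 ≈ 0.6320 bits

These are NOT equal (difference: 0.0372 bits). KL divergence is asymmetric: D_KL(P||Q) ≠ D_KL(Q||P) in general.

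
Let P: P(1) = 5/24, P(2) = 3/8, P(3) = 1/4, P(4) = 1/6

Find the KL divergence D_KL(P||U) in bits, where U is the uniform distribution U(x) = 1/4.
0.0671 bits

U(i) = 1/4 for all i

D_KL(P||U) = Σ P(x) log₂(P(x) / (1/4))
           = Σ P(x) log₂(P(x)) + log₂(4)
           = log₂(4) - H(P)

H(P) = -Σ P(x) log₂(P(x)):
  -P(1)·log₂(P(1)) = -(5/24)·log₂(5/24) = 0.47147
  -P(2)·log₂(P(2)) = -(3/8)·log₂(3/8) = 0.53064
  -P(3)·log₂(P(3)) = -(1/4)·log₂(1/4) = 0.50000
  -P(4)·log₂(P(4)) = -(1/6)·log₂(1/6) = 0.43083
H(P) = 0.47147 + 0.53064 + 0.50000 + 0.43083 = 1.93294 bits

log₂(4) = 2.00000 bits

D_KL(P||U) = 2.00000 - 1.93294 = 0.06706 ≈ 0.0671 bits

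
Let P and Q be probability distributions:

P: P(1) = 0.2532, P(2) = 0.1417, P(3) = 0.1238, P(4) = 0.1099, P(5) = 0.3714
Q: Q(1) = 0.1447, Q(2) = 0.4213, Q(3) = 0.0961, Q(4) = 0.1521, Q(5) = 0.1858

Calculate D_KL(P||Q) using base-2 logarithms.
0.3465 bits

D_KL(P||Q) = Σ P(x) log₂(P(x)/Q(x))

Computing term by term:
  P(1)·log₂(P(1)/Q(1)) = 0.2532·log₂(0.2532/0.1447) = 0.20439
  P(2)·log₂(P(2)/Q(2)) = 0.1417·log₂(0.1417/0.4213) = -0.22275
  P(3)·log₂(P(3)/Q(3)) = 0.1238·log₂(0.1238/0.0961) = 0.04524
  P(4)·log₂(P(4)/Q(4)) = 0.1099·log₂(0.1099/0.1521) = -0.05152
  P(5)·log₂(P(5)/Q(5)) = 0.3714·log₂(0.3714/0.1858) = 0.37111

D_KL(P||Q) = 0.20439 - 0.22275 + 0.04524 - 0.05152 + 0.37111 = 0.34647 ≈ 0.3465 bits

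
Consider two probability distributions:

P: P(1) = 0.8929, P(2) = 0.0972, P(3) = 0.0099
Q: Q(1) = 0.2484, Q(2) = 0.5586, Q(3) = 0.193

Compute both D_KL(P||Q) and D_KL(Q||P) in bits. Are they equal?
D_KL(P||Q) = 1.3605 bits, D_KL(Q||P) = 1.7777 bits. No, they are not equal.

D_KL(P||Q) = Σ P(x) log₂(P(x)/Q(x))

Computing term by term:
  P(1)·log₂(P(1)/Q(1)) = 0.8929·log₂(0.8929/0.2484) = 1.64814
  P(2)·log₂(P(2)/Q(2)) = 0.0972·log₂(0.0972/0.5586) = -0.24521
  P(3)·log₂(P(3)/Q(3)) = 0.0099·log₂(0.0099/0.193) = -0.04242

D_KL(P||Q) = 1.64814 - 0.24521 - 0.04242 = 1.36051 ≈ 1.3605 bits

D_KL(Q||P) = Σ Q(x) log₂(Q(x)/P(x))

Computing term by term:
  Q(1)·log₂(Q(1)/P(1)) = 0.2484·log₂(0.2484/0.8929) = -0.45851
  Q(2)·log₂(Q(2)/P(2)) = 0.5586·log₂(0.5586/0.0972) = 1.40923
  Q(3)·log₂(Q(3)/P(3)) = 0.193·log₂(0.193/0.0099) = 0.82701

D_KL(Q||P) = -0.45851 + 1.40923 + 0.82701 = 1.77773 ≈ 1.7777 bits

These are NOT equal (difference: 0.4172 bits). KL divergence is asymmetric: D_KL(P||Q) ≠ D_KL(Q||P) in general.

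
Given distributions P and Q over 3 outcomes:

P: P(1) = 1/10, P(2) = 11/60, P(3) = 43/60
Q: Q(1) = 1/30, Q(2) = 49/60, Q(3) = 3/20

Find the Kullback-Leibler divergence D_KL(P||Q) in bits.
1.3804 bits

D_KL(P||Q) = Σ P(x) log₂(P(x)/Q(x))

Computing term by term:
  P(1)·log₂(P(1)/Q(1)) = (1/10)·log₂((1/10)/(1/30)) = 0.15850
  P(2)·log₂(P(2)/Q(2)) = (11/60)·log₂((11/60)/(49/60)) = -0.39513
  P(3)·log₂(P(3)/Q(3)) = (43/60)·log₂((43/60)/(3/20)) = 1.61704

D_KL(P||Q) = 0.15850 - 0.39513 + 1.61704 = 1.38041 ≈ 1.3804 bits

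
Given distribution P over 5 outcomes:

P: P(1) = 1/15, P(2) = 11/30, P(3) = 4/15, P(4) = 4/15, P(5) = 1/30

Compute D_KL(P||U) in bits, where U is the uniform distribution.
0.3502 bits

U(i) = 1/5 for all i

D_KL(P||U) = Σ P(x) log₂(P(x) / (1/5))
           = Σ P(x) log₂(P(x)) + log₂(5)
           = log₂(5) - H(P)

H(P) = -Σ P(x) log₂(P(x)):
  -P(1)·log₂(P(1)) = -(1/15)·log₂(1/15) = 0.26046
  -P(2)·log₂(P(2)) = -(11/30)·log₂(11/30) = 0.53073
  -P(3)·log₂(P(3)) = -(4/15)·log₂(4/15) = 0.50850
  -P(4)·log₂(P(4)) = -(4/15)·log₂(4/15) = 0.50850
  -P(5)·log₂(P(5)) = -(1/30)·log₂(1/30) = 0.16356
H(P) = 0.26046 + 0.53073 + 0.50850 + 0.50850 + 0.16356 = 1.97175 bits

log₂(5) = 2.32193 bits

D_KL(P||U) = 2.32193 - 1.97175 = 0.35018 ≈ 0.3502 bits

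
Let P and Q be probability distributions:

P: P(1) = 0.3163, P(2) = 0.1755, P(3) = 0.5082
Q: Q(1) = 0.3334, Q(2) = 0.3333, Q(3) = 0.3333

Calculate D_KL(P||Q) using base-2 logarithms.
0.1229 bits

D_KL(P||Q) = Σ P(x) log₂(P(x)/Q(x))

Computing term by term:
  P(1)·log₂(P(1)/Q(1)) = 0.3163·log₂(0.3163/0.3334) = -0.02403
  P(2)·log₂(P(2)/Q(2)) = 0.1755·log₂(0.1755/0.3333) = -0.16240
  P(3)·log₂(P(3)/Q(3)) = 0.5082·log₂(0.5082/0.3333) = 0.30928

D_KL(P||Q) = -0.02403 - 0.16240 + 0.30928 = 0.12285 ≈ 0.1229 bits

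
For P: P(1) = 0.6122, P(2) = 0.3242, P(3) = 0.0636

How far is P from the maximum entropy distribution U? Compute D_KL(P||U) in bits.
0.3719 bits

U(i) = 1/3 for all i

D_KL(P||U) = Σ P(x) log₂(P(x) / (1/3))
           = Σ P(x) log₂(P(x)) + log₂(3)
           = log₂(3) - H(P)

H(P) = -Σ P(x) log₂(P(x)):
  -P(1)·log₂(P(1)) = -(0.6122)·log₂(0.6122) = 0.43339
  -P(2)·log₂(P(2)) = -(0.3242)·log₂(0.3242) = 0.52684
  -P(3)·log₂(P(3)) = -(0.0636)·log₂(0.0636) = 0.25280
H(P) = 0.43339 + 0.52684 + 0.25280 = 1.21303 bits

log₂(3) = 1.58496 bits

D_KL(P||U) = 1.58496 - 1.21303 = 0.37193 ≈ 0.3719 bits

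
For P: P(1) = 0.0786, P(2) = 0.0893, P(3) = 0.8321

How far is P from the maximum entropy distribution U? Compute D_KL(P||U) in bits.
0.7647 bits

U(i) = 1/3 for all i

D_KL(P||U) = Σ P(x) log₂(P(x) / (1/3))
           = Σ P(x) log₂(P(x)) + log₂(3)
           = log₂(3) - H(P)

H(P) = -Σ P(x) log₂(P(x)):
  -P(1)·log₂(P(1)) = -(0.0786)·log₂(0.0786) = 0.28841
  -P(2)·log₂(P(2)) = -(0.0893)·log₂(0.0893) = 0.31123
  -P(3)·log₂(P(3)) = -(0.8321)·log₂(0.8321) = 0.22065
H(P) = 0.28841 + 0.31123 + 0.22065 = 0.82029 bits

log₂(3) = 1.58496 bits

D_KL(P||U) = 1.58496 - 0.82029 = 0.76467 ≈ 0.7647 bits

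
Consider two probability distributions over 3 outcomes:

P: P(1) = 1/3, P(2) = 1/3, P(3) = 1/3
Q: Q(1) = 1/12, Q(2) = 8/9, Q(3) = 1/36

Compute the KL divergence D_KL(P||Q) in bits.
1.3900 bits

D_KL(P||Q) = Σ P(x) log₂(P(x)/Q(x))

Computing term by term:
  P(1)·log₂(P(1)/Q(1)) = (1/3)·log₂((1/3)/(1/12)) = 0.66667
  P(2)·log₂(P(2)/Q(2)) = (1/3)·log₂((1/3)/(8/9)) = -0.47168
  P(3)·log₂(P(3)/Q(3)) = (1/3)·log₂((1/3)/(1/36)) = 1.19499

D_KL(P||Q) = 0.66667 - 0.47168 + 1.19499 = 1.38998 ≈ 1.3900 bits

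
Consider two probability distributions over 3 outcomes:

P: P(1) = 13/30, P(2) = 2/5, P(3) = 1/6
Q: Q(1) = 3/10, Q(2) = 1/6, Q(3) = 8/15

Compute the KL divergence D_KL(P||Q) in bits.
0.4554 bits

D_KL(P||Q) = Σ P(x) log₂(P(x)/Q(x))

Computing term by term:
  P(1)·log₂(P(1)/Q(1)) = (13/30)·log₂((13/30)/(3/10)) = 0.22989
  P(2)·log₂(P(2)/Q(2)) = (2/5)·log₂((2/5)/(1/6)) = 0.50521
  P(3)·log₂(P(3)/Q(3)) = (1/6)·log₂((1/6)/(8/15)) = -0.27968

D_KL(P||Q) = 0.22989 + 0.50521 - 0.27968 = 0.45542 ≈ 0.4554 bits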